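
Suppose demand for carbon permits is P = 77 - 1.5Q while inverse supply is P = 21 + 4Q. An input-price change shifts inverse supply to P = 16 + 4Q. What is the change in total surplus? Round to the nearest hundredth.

Initial equilibrium: Q_0 = 10.1818, P_0 = 61.7273; CS_0 = (1/2)(10.1818)(15.2727) = 77.7521, PS_0 = (1/2)(10.1818)(40.7273) = 207.3388.
New equilibrium: 77 - 1.5Q = 16 + 4Q gives Q_1 = 11.0909, P_1 = 60.3636; CS_1 = 92.2562, PS_1 = 246.0165.
Change in total surplus = (92.2562 + 246.0165) - (77.7521 + 207.3388) = 53.1818.

53.18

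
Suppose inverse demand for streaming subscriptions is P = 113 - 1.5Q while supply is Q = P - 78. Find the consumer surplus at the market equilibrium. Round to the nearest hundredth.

Rewriting supply in inverse form: P = 78 + Q.
Setting demand equal to supply, 35 = 2.5Q, so Q* = 14 and P* = 92.
The demand choke price is 113, so CS = (1/2)(Q*)(113 - P*) = (1/2)(14)(21) = 147.

147.00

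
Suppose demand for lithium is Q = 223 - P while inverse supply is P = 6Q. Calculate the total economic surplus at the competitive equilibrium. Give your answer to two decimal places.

3552.07

Rewriting demand in inverse form: P = 223 - Q.
Equilibrium: 223 - Q = 6Q, so Q* = 31.8571 and P* = 191.1429.
CS = (1/2)(31.8571)(31.8571) = 507.4388 and PS = (1/2)(31.8571)(191.1429) = 3044.6327, so total surplus = 3552.0714.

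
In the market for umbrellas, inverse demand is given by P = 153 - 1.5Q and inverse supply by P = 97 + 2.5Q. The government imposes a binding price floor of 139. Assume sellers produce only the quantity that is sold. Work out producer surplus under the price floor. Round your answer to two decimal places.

283.11

Without the control, 153 - 1.5Q = 97 + 2.5Q so Q* = 14 and P* = 132.
At the floor price 139, quantity demanded is (153 - 139)/1.5 = 9.3333; demand is the short side, so Q = 9.3333 trades at P = 139.
The supply price at Q = 9.3333 is 120.3333. PS is the trapezoid between 139 and supply over [0, 9.3333]: (1/2)[(139 - 97) + (139 - 120.3333)](9.3333) = 283.1111.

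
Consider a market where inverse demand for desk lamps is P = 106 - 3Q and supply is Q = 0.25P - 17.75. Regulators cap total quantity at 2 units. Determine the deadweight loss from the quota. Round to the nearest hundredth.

Rewriting supply in inverse form: P = 71 + 4Q.
Unrestricted equilibrium: Q* = (106 - 71)/(3 + 4) = 5.
At Q = 2 the demand price is 106 - 3(2) = 100 and the supply price is 71 + 4(2) = 79.
Deadweight loss is the triangle between the curves from 2 to 5: (1/2)(100 - 79)(5 - 2) = 31.5.

31.50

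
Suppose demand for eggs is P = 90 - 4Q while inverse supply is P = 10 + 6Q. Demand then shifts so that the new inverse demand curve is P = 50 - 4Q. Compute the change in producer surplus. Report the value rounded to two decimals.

-144.00

Initial equilibrium: Q_0 = 8, P_0 = 58; CS_0 = (1/2)(8)(32) = 128, PS_0 = (1/2)(8)(48) = 192.
New equilibrium: 50 - 4Q = 10 + 6Q gives Q_1 = 4, P_1 = 34; CS_1 = 32, PS_1 = 48.
Change in producer surplus = 48 - 192 = -144.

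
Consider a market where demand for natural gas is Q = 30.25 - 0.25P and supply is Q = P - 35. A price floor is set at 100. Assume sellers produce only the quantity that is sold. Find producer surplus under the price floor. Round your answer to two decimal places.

327.47

Rewriting demand in inverse form: P = 121 - 4Q.
Rewriting supply in inverse form: P = 35 + Q.
Free-market equilibrium: 121 - 4Q = 35 + Q gives Q* = 17.2, P* = 52.2.
At P = 100, buyers demand (121 - 100)/4 = 5.25 while sellers would supply more, so the quantity traded is 5.25 at price 100.
The supply price at Q = 5.25 is 40.25. PS is the trapezoid between 100 and supply over [0, 5.25]: (1/2)[(100 - 35) + (100 - 40.25)](5.25) = 327.4688.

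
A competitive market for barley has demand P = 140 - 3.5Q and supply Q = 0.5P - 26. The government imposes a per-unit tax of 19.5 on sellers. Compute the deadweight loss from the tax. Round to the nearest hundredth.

Rewriting supply in inverse form: P = 52 + 2Q.
Without the tax, 140 - 3.5Q = 52 + 2Q so Q* = 16 and P* = 84.
A tax on sellers shifts supply up by 19.5: 140 - 3.5Q = 52 + 2Q + 19.5, so Q_t = 12.4545. Buyers pay P_b = 96.4091; sellers receive P_s = P_b - 19.5 = 76.9091.
The welfare triangle lost has base Q* - Q_t = 3.5455 and height t = 19.5, so DWL = (1/2)(3.5455)(19.5) = 34.5682.

34.57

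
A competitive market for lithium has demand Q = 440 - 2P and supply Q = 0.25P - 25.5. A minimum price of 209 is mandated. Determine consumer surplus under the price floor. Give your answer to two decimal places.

Rewriting demand in inverse form: P = 220 - 0.5Q.
Rewriting supply in inverse form: P = 102 + 4Q.
Without the control, 220 - 0.5Q = 102 + 4Q so Q* = 26.2222 and P* = 206.8889.
At P = 209, buyers demand (220 - 209)/0.5 = 22 while sellers would supply more, so the quantity traded is 22 at price 209.
CS is the triangle under demand above 209: (1/2)(22)(220 - 209) = 121.

121.00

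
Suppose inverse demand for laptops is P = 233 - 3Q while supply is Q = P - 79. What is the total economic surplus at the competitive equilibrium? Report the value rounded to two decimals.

2964.50

Rewriting supply in inverse form: P = 79 + Q.
Setting demand equal to supply, 154 = 4Q, so Q* = 38.5 and P* = 117.5.
CS = (1/2)(38.5)(115.5) = 2223.375 and PS = (1/2)(38.5)(38.5) = 741.125, so total surplus = 2964.5.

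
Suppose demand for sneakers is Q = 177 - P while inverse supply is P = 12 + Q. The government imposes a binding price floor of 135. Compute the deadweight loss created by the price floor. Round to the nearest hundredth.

1640.25

Rewriting demand in inverse form: P = 177 - Q.
Free-market equilibrium: 177 - Q = 12 + Q gives Q* = 82.5, P* = 94.5.
At P = 135, buyers demand (177 - 135)/1 = 42 while sellers would supply more, so the quantity traded is 42 at price 135.
The lost-trades triangle has base Q* - 42 = 40.5 and height equal to the gap between the curves at Q = 42, which is 135 - 54 = 81. DWL = (1/2)(40.5)(81) = 1640.25.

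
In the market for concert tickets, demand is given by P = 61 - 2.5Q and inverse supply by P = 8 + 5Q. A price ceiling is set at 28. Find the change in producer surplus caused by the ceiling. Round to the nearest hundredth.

Free-market equilibrium: 61 - 2.5Q = 8 + 5Q gives Q* = 7.0667, P* = 43.3333.
At the ceiling price 28, quantity supplied is (28 - 8)/5 = 4; supply is the short side, so Q = 4 trades at P = 28.
PS goes from (1/2)(7.0667)(35.3333) = 124.8444 to 40 (computed as (28 - 8)(4) - (1/2)(5)(4)^2), a change of -84.8444.

-84.84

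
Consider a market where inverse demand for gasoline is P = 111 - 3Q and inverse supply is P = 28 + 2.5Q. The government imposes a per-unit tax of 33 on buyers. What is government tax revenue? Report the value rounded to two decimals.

Without the tax, 111 - 3Q = 28 + 2.5Q so Q* = 15.0909 and P* = 65.7273.
A tax on buyers shifts demand down by 33: (111 - 33) - 3Q = 28 + 2.5Q, so Q_t = 9.0909. Buyers pay P_b = 83.7273; sellers receive P_s = P_b - 33 = 50.7273.
Revenue is the tax times quantity traded: 33 x 9.0909 = 300.

300.00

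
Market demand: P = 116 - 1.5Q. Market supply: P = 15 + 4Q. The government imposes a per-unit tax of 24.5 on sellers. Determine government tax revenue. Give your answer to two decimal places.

Pre-tax equilibrium: 116 - 1.5Q = 15 + 4Q gives Q* = 18.3636, P* = 88.4545.
With the tax, sellers need 24.5 more per unit: 116 - 1.5Q = 15 + 4Q + 24.5, so Q_t = 13.9091. Buyers pay P_b = 95.1364; sellers receive P_s = P_b - 24.5 = 70.6364.
Tax revenue = t x Q_t = 24.5 x 13.9091 = 340.7727.

340.77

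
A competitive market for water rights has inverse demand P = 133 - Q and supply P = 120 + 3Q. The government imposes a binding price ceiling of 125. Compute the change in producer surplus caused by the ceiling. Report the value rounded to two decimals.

Free-market equilibrium: 133 - Q = 120 + 3Q gives Q* = 3.25, P* = 129.75.
At P = 125, sellers supply (125 - 120)/3 = 1.6667 while buyers want more, so the quantity traded is 1.6667 at price 125.
PS goes from (1/2)(3.25)(9.75) = 15.8438 to 4.1667 (computed as (125 - 120)(1.6667) - (1/2)(3)(1.6667)^2), a change of -11.6771.

-11.68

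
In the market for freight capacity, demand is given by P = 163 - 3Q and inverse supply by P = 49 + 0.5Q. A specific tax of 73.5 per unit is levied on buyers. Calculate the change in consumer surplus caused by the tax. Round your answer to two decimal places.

Without the tax, 163 - 3Q = 49 + 0.5Q so Q* = 32.5714 and P* = 65.2857.
A tax on buyers shifts demand down by 73.5: (163 - 73.5) - 3Q = 49 + 0.5Q, so Q_t = 11.5714. Buyers pay P_b = 128.2857; sellers receive P_s = P_b - 73.5 = 54.7857.
CS falls from (1/2)(32.5714)(97.7143) = 1591.3469 to (1/2)(11.5714)(34.7143) = 200.8469, a change of -1390.5.

-1390.50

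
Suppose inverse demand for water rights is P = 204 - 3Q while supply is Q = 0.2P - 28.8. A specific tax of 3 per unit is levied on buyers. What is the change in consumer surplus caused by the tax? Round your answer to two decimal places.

Rewriting supply in inverse form: P = 144 + 5Q.
Without the tax, 204 - 3Q = 144 + 5Q so Q* = 7.5 and P* = 181.5.
A tax on buyers shifts demand down by 3: (204 - 3) - 3Q = 144 + 5Q, so Q_t = 7.125. Buyers pay P_b = 182.625; sellers receive P_s = P_b - 3 = 179.625.
Consumers lose the trapezoid between P* and P_b out to Q_t plus the triangle from Q_t to Q*: change in CS = 76.1484 - 84.375 = -8.2266.

-8.23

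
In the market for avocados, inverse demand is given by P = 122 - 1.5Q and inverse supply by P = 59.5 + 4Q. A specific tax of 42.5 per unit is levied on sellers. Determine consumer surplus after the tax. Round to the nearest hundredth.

9.92

Pre-tax equilibrium: 122 - 1.5Q = 59.5 + 4Q gives Q* = 11.3636, P* = 104.9545.
A tax on sellers shifts supply up by 42.5: 122 - 1.5Q = 59.5 + 4Q + 42.5, so Q_t = 3.6364. Buyers pay P_b = 116.5455; sellers receive P_s = P_b - 42.5 = 74.0455.
Consumer surplus is the triangle under demand above P_b: (1/2)(3.6364)(122 - 116.5455) = 9.9174.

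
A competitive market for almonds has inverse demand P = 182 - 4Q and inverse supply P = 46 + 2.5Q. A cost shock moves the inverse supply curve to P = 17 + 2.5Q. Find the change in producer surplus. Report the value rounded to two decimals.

258.25

Initial equilibrium: Q_0 = 20.9231, P_0 = 98.3077; CS_0 = (1/2)(20.9231)(83.6923) = 875.5503, PS_0 = (1/2)(20.9231)(52.3077) = 547.2189.
New equilibrium: 182 - 4Q = 17 + 2.5Q gives Q_1 = 25.3846, P_1 = 80.4615; CS_1 = 1288.7574, PS_1 = 805.4734.
Change in producer surplus = 805.4734 - 547.2189 = 258.2544.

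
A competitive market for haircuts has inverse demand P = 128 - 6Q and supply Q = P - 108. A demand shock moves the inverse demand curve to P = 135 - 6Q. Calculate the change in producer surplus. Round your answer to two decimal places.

3.36

Rewriting supply in inverse form: P = 108 + Q.
Initial equilibrium: Q_0 = 2.8571, P_0 = 110.8571; CS_0 = (1/2)(2.8571)(17.1429) = 24.4898, PS_0 = (1/2)(2.8571)(2.8571) = 4.0816.
New equilibrium: 135 - 6Q = 108 + Q gives Q_1 = 3.8571, P_1 = 111.8571; CS_1 = 44.6327, PS_1 = 7.4388.
Change in producer surplus = 7.4388 - 4.0816 = 3.3571.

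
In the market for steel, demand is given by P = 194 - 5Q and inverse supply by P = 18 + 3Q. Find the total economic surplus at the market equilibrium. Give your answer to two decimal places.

1936.00

Set 194 - 5Q = 18 + 3Q, which gives 176 = 8Q, so Q* = 22 and P* = 194 - 5(22) = 84.
CS = (1/2)(22)(110) = 1210 and PS = (1/2)(22)(66) = 726, so total surplus = 1936.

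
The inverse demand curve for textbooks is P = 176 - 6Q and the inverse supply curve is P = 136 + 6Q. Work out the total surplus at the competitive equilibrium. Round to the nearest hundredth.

66.67

Setting demand equal to supply, 40 = 12Q, so Q* = 3.3333 and P* = 156.
Total surplus is the full triangle between the curves from 0 to Q*: (1/2)(3.3333)(176 - 136) = 66.6667.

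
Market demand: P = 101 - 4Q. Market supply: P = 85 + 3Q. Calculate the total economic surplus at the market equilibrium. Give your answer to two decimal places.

18.29

Setting demand equal to supply, 16 = 7Q, so Q* = 2.2857 and P* = 91.8571.
CS = (1/2)(2.2857)(9.1429) = 10.449 and PS = (1/2)(2.2857)(6.8571) = 7.8367, so total surplus = 18.2857.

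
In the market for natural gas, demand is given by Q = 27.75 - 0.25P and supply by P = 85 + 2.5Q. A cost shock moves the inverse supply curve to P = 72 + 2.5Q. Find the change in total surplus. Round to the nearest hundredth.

Rewriting demand in inverse form: P = 111 - 4Q.
Initial equilibrium: Q_0 = 4, P_0 = 95; CS_0 = (1/2)(4)(16) = 32, PS_0 = (1/2)(4)(10) = 20.
New equilibrium: 111 - 4Q = 72 + 2.5Q gives Q_1 = 6, P_1 = 87; CS_1 = 72, PS_1 = 45.
Change in total surplus = (72 + 45) - (32 + 20) = 65.

65.00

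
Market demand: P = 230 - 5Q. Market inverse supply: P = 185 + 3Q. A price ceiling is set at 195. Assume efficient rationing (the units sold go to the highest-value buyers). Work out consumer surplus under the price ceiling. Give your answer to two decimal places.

88.89

Free-market equilibrium: 230 - 5Q = 185 + 3Q gives Q* = 5.625, P* = 201.875.
At P = 195, sellers supply (195 - 185)/3 = 3.3333 while buyers want more, so the quantity traded is 3.3333 at price 195.
The demand price at Q = 3.3333 is 213.3333. CS is the trapezoid between demand and 195 over [0, 3.3333]: (1/2)[(230 - 195) + (213.3333 - 195)](3.3333) = 88.8889.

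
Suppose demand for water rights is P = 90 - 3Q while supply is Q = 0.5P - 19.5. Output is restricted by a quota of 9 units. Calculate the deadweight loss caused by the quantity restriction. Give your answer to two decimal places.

3.60

Rewriting supply in inverse form: P = 39 + 2Q.
Without the quota, 90 - 3Q = 39 + 2Q gives Q* = 10.2.
At Q = 9 the demand price is 90 - 3(9) = 63 and the supply price is 39 + 2(9) = 57.
Deadweight loss is the triangle between the curves from 9 to 10.2: (1/2)(63 - 57)(10.2 - 9) = 3.6.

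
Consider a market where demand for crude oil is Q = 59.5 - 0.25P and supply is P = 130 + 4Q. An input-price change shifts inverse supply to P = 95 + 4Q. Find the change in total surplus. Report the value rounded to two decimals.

Rewriting demand in inverse form: P = 238 - 4Q.
Initial equilibrium: Q_0 = 13.5, P_0 = 184; CS_0 = (1/2)(13.5)(54) = 364.5, PS_0 = (1/2)(13.5)(54) = 364.5.
New equilibrium: 238 - 4Q = 95 + 4Q gives Q_1 = 17.875, P_1 = 166.5; CS_1 = 639.0312, PS_1 = 639.0312.
Change in total surplus = (639.0312 + 639.0312) - (364.5 + 364.5) = 549.0625.

549.06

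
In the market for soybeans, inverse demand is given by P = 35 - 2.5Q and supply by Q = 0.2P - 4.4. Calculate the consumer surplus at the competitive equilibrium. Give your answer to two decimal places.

Rewriting supply in inverse form: P = 22 + 5Q.
Set 35 - 2.5Q = 22 + 5Q, which gives 13 = 7.5Q, so Q* = 1.7333 and P* = 35 - 2.5(1.7333) = 30.6667.
Consumer surplus is the triangle under demand above P*: (1/2)(1.7333)(35 - 30.6667) = (1/2)(1.7333)(4.3333) = 3.7556.

3.76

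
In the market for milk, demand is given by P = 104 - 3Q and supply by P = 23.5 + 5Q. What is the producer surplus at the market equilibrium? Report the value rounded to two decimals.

Set 104 - 3Q = 23.5 + 5Q, which gives 80.5 = 8Q, so Q* = 10.0625 and P* = 104 - 3(10.0625) = 73.8125.
Producer surplus is the triangle above supply below P*: (1/2)(10.0625)(73.8125 - 23.5) = (1/2)(10.0625)(50.3125) = 253.1348.

253.13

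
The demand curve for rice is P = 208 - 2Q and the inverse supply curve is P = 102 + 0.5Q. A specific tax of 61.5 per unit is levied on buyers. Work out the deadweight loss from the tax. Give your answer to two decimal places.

Pre-tax equilibrium: 208 - 2Q = 102 + 0.5Q gives Q* = 42.4, P* = 123.2.
A tax on buyers shifts demand down by 61.5: (208 - 61.5) - 2Q = 102 + 0.5Q, so Q_t = 17.8. Buyers pay P_b = 172.4; sellers receive P_s = P_b - 61.5 = 110.9.
Deadweight loss is the triangle between the curves from Q_t to Q*: (1/2)(42.4 - 17.8)(61.5) = 756.45.

756.45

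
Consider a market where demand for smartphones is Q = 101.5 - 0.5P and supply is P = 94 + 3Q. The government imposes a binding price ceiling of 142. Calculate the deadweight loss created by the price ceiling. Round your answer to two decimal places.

84.10

Rewriting demand in inverse form: P = 203 - 2Q.
Free-market equilibrium: 203 - 2Q = 94 + 3Q gives Q* = 21.8, P* = 159.4.
At the ceiling price 142, quantity supplied is (142 - 94)/3 = 16; supply is the short side, so Q = 16 trades at P = 142.
At Q = 16 the demand price is 171 and the supply price is 142. Deadweight loss is the triangle between the curves from 16 to 21.8: (1/2)(171 - 142)(21.8 - 16) = 84.1.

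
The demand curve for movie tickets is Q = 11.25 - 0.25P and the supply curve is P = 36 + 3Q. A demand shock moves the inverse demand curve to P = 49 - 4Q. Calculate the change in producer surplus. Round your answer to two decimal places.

2.69

Rewriting demand in inverse form: P = 45 - 4Q.
Initial equilibrium: Q_0 = 1.2857, P_0 = 39.8571; CS_0 = (1/2)(1.2857)(5.1429) = 3.3061, PS_0 = (1/2)(1.2857)(3.8571) = 2.4796.
New equilibrium: 49 - 4Q = 36 + 3Q gives Q_1 = 1.8571, P_1 = 41.5714; CS_1 = 6.898, PS_1 = 5.1735.
Change in producer surplus = 5.1735 - 2.4796 = 2.6939.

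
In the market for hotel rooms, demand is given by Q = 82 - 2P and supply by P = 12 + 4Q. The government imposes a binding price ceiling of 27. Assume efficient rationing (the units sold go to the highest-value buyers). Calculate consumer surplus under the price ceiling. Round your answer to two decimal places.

48.98

Rewriting demand in inverse form: P = 41 - 0.5Q.
Without the control, 41 - 0.5Q = 12 + 4Q so Q* = 6.4444 and P* = 37.7778.
At P = 27, sellers supply (27 - 12)/4 = 3.75 while buyers want more, so the quantity traded is 3.75 at price 27.
The demand price at Q = 3.75 is 39.125. CS is the trapezoid between demand and 27 over [0, 3.75]: (1/2)[(41 - 27) + (39.125 - 27)](3.75) = 48.9844.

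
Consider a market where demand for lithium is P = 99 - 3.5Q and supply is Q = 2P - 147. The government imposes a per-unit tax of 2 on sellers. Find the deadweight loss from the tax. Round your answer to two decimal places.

0.50

Rewriting supply in inverse form: P = 73.5 + 0.5Q.
Pre-tax equilibrium: 99 - 3.5Q = 73.5 + 0.5Q gives Q* = 6.375, P* = 76.6875.
A tax on sellers shifts supply up by 2: 99 - 3.5Q = 73.5 + 0.5Q + 2, so Q_t = 5.875. Buyers pay P_b = 78.4375; sellers receive P_s = P_b - 2 = 76.4375.
Deadweight loss is the triangle between the curves from Q_t to Q*: (1/2)(6.375 - 5.875)(2) = 0.5.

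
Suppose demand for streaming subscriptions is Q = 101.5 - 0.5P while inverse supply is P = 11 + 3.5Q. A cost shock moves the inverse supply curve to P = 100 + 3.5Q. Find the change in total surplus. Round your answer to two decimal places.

Rewriting demand in inverse form: P = 203 - 2Q.
Initial equilibrium: Q_0 = 34.9091, P_0 = 133.1818; CS_0 = (1/2)(34.9091)(69.8182) = 1218.6446, PS_0 = (1/2)(34.9091)(122.1818) = 2132.6281.
New equilibrium: 203 - 2Q = 100 + 3.5Q gives Q_1 = 18.7273, P_1 = 165.5455; CS_1 = 350.7107, PS_1 = 613.7438.
Change in total surplus = (350.7107 + 613.7438) - (1218.6446 + 2132.6281) = -2386.8182.

-2386.82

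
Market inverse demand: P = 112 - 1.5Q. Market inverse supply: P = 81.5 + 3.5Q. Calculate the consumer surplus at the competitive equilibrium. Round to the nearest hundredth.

Equilibrium: 112 - 1.5Q = 81.5 + 3.5Q, so Q* = 6.1 and P* = 102.85.
The demand choke price is 112, so CS = (1/2)(Q*)(112 - P*) = (1/2)(6.1)(9.15) = 27.9075.

27.91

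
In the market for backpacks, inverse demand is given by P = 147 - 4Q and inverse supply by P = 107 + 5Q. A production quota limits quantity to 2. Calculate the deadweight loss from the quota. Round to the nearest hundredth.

Without the quota, 147 - 4Q = 107 + 5Q gives Q* = 4.4444.
At Q = 2 the demand price is 147 - 4(2) = 139 and the supply price is 107 + 5(2) = 117.
Deadweight loss is the triangle between the curves from 2 to 4.4444: (1/2)(139 - 117)(4.4444 - 2) = 26.8889.

26.89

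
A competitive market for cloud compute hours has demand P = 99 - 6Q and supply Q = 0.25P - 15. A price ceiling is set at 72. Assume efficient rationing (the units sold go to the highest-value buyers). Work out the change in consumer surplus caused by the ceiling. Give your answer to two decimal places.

Rewriting supply in inverse form: P = 60 + 4Q.
Free-market equilibrium: 99 - 6Q = 60 + 4Q gives Q* = 3.9, P* = 75.6.
At the ceiling price 72, quantity supplied is (72 - 60)/4 = 3; supply is the short side, so Q = 3 trades at P = 72.
CS goes from (1/2)(3.9)(23.4) = 45.63 to 54 (computed as (99 - 72)(3) - (1/2)(6)(3)^2), a change of 8.37.

8.37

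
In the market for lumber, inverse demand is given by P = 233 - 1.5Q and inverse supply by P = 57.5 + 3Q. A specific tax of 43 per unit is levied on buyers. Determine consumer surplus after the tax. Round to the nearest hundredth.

650.23

Pre-tax equilibrium: 233 - 1.5Q = 57.5 + 3Q gives Q* = 39, P* = 174.5.
With the tax, buyers' net willingness to pay falls by 43: (233 - 43) - 1.5Q = 57.5 + 3Q, so Q_t = 29.4444. Buyers pay P_b = 188.8333; sellers receive P_s = P_b - 43 = 145.8333.
CS = (1/2)(Q_t)(233 - P_b) = (1/2)(29.4444)(44.1667) = 650.2315.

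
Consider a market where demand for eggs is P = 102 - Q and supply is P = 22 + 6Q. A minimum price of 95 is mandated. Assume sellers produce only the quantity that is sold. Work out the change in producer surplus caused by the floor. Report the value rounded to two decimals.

Free-market equilibrium: 102 - Q = 22 + 6Q gives Q* = 11.4286, P* = 90.5714.
At the floor price 95, quantity demanded is (102 - 95)/1 = 7; demand is the short side, so Q = 7 trades at P = 95.
PS goes from (1/2)(11.4286)(68.5714) = 391.8367 to 364 (computed as (95 - 22)(7) - (1/2)(6)(7)^2), a change of -27.8367.

-27.84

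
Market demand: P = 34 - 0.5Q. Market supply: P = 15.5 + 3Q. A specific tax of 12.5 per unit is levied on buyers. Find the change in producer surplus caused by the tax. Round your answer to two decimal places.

-37.50

Without the tax, 34 - 0.5Q = 15.5 + 3Q so Q* = 5.2857 and P* = 31.3571.
A tax on buyers shifts demand down by 12.5: (34 - 12.5) - 0.5Q = 15.5 + 3Q, so Q_t = 1.7143. Buyers pay P_b = 33.1429; sellers receive P_s = P_b - 12.5 = 20.6429.
Producers lose the trapezoid between P_s and P* out to Q_t plus the triangle from Q_t to Q*: change in PS = 4.4082 - 41.9082 = -37.5.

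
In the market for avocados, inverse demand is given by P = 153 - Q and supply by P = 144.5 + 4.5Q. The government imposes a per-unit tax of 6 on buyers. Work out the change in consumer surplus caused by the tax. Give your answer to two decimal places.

Pre-tax equilibrium: 153 - Q = 144.5 + 4.5Q gives Q* = 1.5455, P* = 151.4545.
A tax on buyers shifts demand down by 6: (153 - 6) - Q = 144.5 + 4.5Q, so Q_t = 0.4545. Buyers pay P_b = 152.5455; sellers receive P_s = P_b - 6 = 146.5455.
CS falls from (1/2)(1.5455)(1.5455) = 1.1942 to (1/2)(0.4545)(0.4545) = 0.1033, a change of -1.0909.

-1.09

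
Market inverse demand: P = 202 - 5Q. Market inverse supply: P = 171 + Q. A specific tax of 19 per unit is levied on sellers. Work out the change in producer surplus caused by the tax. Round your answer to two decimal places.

Pre-tax equilibrium: 202 - 5Q = 171 + Q gives Q* = 5.1667, P* = 176.1667.
A tax on sellers shifts supply up by 19: 202 - 5Q = 171 + Q + 19, so Q_t = 2. Buyers pay P_b = 192; sellers receive P_s = P_b - 19 = 173.
Producers lose the trapezoid between P_s and P* out to Q_t plus the triangle from Q_t to Q*: change in PS = 2 - 13.3472 = -11.3472.

-11.35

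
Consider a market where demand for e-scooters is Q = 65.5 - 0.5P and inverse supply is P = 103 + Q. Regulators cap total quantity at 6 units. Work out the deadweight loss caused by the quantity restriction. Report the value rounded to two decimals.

16.67

Rewriting demand in inverse form: P = 131 - 2Q.
Without the quota, 131 - 2Q = 103 + Q gives Q* = 9.3333.
At Q = 6 the demand price is 131 - 2(6) = 119 and the supply price is 103 + (6) = 109.
Deadweight loss is the triangle between the curves from 6 to 9.3333: (1/2)(119 - 109)(9.3333 - 6) = 16.6667.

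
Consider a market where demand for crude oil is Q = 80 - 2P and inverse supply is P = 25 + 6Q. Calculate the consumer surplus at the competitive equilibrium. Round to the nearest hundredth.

Rewriting demand in inverse form: P = 40 - 0.5Q.
Setting demand equal to supply, 15 = 6.5Q, so Q* = 2.3077 and P* = 38.8462.
CS is the area between the demand curve and P* from 0 to Q*: (1/2)(2.3077)(1.1538) = 1.3314.

1.33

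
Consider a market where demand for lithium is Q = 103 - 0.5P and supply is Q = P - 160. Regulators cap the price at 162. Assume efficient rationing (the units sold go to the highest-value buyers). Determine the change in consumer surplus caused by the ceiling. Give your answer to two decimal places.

-151.11

Rewriting demand in inverse form: P = 206 - 2Q.
Rewriting supply in inverse form: P = 160 + Q.
Without the control, 206 - 2Q = 160 + Q so Q* = 15.3333 and P* = 175.3333.
At the ceiling price 162, quantity supplied is (162 - 160)/1 = 2; supply is the short side, so Q = 2 trades at P = 162.
CS goes from (1/2)(15.3333)(30.6667) = 235.1111 to 84 (computed as (206 - 162)(2) - (1/2)(2)(2)^2), a change of -151.1111.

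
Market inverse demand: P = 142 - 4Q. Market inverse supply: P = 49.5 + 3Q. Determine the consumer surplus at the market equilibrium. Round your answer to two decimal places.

349.23

Equilibrium: 142 - 4Q = 49.5 + 3Q, so Q* = 13.2143 and P* = 89.1429.
Consumer surplus is the triangle under demand above P*: (1/2)(13.2143)(142 - 89.1429) = (1/2)(13.2143)(52.8571) = 349.2347.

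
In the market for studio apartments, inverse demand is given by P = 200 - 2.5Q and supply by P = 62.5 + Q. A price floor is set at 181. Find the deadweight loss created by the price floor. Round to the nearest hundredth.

Free-market equilibrium: 200 - 2.5Q = 62.5 + Q gives Q* = 39.2857, P* = 101.7857.
At the floor price 181, quantity demanded is (200 - 181)/2.5 = 7.6; demand is the short side, so Q = 7.6 trades at P = 181.
The lost-trades triangle has base Q* - 7.6 = 31.6857 and height equal to the gap between the curves at Q = 7.6, which is 181 - 70.1 = 110.9. DWL = (1/2)(31.6857)(110.9) = 1756.9729.

1756.97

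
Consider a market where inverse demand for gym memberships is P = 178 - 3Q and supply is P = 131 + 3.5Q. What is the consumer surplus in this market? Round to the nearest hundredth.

78.43

Equilibrium: 178 - 3Q = 131 + 3.5Q, so Q* = 7.2308 and P* = 156.3077.
CS is the area between the demand curve and P* from 0 to Q*: (1/2)(7.2308)(21.6923) = 78.426.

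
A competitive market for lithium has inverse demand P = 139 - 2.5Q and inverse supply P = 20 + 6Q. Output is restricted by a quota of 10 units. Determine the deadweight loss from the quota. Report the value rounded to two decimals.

Without the quota, 139 - 2.5Q = 20 + 6Q gives Q* = 14.
At Q = 10 the demand price is 139 - 2.5(10) = 114 and the supply price is 20 + 6(10) = 80.
DWL = (1/2)(gap between curves at 10) x (Q* - 10) = (1/2)(34)(4) = 68.

68.00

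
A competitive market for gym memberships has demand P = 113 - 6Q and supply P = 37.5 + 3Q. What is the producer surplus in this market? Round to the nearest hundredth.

Set 113 - 6Q = 37.5 + 3Q, which gives 75.5 = 9Q, so Q* = 8.3889 and P* = 113 - 6(8.3889) = 62.6667.
The supply curve's price intercept is 37.5, so PS = (1/2)(Q*)(P* - 37.5) = (1/2)(8.3889)(25.1667) = 105.5602.

105.56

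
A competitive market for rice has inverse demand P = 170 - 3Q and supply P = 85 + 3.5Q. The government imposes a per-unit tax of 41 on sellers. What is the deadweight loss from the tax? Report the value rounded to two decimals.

Pre-tax equilibrium: 170 - 3Q = 85 + 3.5Q gives Q* = 13.0769, P* = 130.7692.
A tax on sellers shifts supply up by 41: 170 - 3Q = 85 + 3.5Q + 41, so Q_t = 6.7692. Buyers pay P_b = 149.6923; sellers receive P_s = P_b - 41 = 108.6923.
Deadweight loss is the triangle between the curves from Q_t to Q*: (1/2)(13.0769 - 6.7692)(41) = 129.3077.

129.31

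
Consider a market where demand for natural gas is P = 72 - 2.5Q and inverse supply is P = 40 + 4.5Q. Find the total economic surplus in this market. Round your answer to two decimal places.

73.14

Setting demand equal to supply, 32 = 7Q, so Q* = 4.5714 and P* = 60.5714.
Total surplus is the full triangle between the curves from 0 to Q*: (1/2)(4.5714)(72 - 40) = 73.1429.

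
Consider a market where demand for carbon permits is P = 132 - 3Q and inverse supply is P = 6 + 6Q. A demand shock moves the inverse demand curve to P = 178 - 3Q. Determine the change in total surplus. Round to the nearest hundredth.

Initial equilibrium: Q_0 = 14, P_0 = 90; CS_0 = (1/2)(14)(42) = 294, PS_0 = (1/2)(14)(84) = 588.
New equilibrium: 178 - 3Q = 6 + 6Q gives Q_1 = 19.1111, P_1 = 120.6667; CS_1 = 547.8519, PS_1 = 1095.7037.
Change in total surplus = (547.8519 + 1095.7037) - (294 + 588) = 761.5556.

761.56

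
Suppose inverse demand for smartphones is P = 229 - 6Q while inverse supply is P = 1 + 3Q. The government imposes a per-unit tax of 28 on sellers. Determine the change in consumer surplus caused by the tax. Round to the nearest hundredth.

-443.85

Pre-tax equilibrium: 229 - 6Q = 1 + 3Q gives Q* = 25.3333, P* = 77.
With the tax, sellers need 28 more per unit: 229 - 6Q = 1 + 3Q + 28, so Q_t = 22.2222. Buyers pay P_b = 95.6667; sellers receive P_s = P_b - 28 = 67.6667.
Consumers lose the trapezoid between P* and P_b out to Q_t plus the triangle from Q_t to Q*: change in CS = 1481.4815 - 1925.3333 = -443.8519.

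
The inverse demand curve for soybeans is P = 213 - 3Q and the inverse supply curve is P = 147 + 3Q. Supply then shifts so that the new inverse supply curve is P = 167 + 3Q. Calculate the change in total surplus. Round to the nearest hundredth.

-186.67

Initial equilibrium: Q_0 = 11, P_0 = 180; CS_0 = (1/2)(11)(33) = 181.5, PS_0 = (1/2)(11)(33) = 181.5.
New equilibrium: 213 - 3Q = 167 + 3Q gives Q_1 = 7.6667, P_1 = 190; CS_1 = 88.1667, PS_1 = 88.1667.
Change in total surplus = (88.1667 + 88.1667) - (181.5 + 181.5) = -186.6667.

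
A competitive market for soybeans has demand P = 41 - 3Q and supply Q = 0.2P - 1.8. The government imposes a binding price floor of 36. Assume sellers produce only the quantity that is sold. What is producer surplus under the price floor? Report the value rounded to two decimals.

Rewriting supply in inverse form: P = 9 + 5Q.
Free-market equilibrium: 41 - 3Q = 9 + 5Q gives Q* = 4, P* = 29.
At the floor price 36, quantity demanded is (41 - 36)/3 = 1.6667; demand is the short side, so Q = 1.6667 trades at P = 36.
The supply price at Q = 1.6667 is 17.3333. PS is the trapezoid between 36 and supply over [0, 1.6667]: (1/2)[(36 - 9) + (36 - 17.3333)](1.6667) = 38.0556.

38.06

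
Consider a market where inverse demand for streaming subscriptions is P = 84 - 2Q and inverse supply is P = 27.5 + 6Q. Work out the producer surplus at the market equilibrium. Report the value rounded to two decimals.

Equilibrium: 84 - 2Q = 27.5 + 6Q, so Q* = 7.0625 and P* = 69.875.
The supply curve's price intercept is 27.5, so PS = (1/2)(Q*)(P* - 27.5) = (1/2)(7.0625)(42.375) = 149.6367.

149.64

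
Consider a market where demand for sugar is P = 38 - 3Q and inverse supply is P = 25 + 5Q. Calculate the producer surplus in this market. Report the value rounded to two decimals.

Set 38 - 3Q = 25 + 5Q, which gives 13 = 8Q, so Q* = 1.625 and P* = 38 - 3(1.625) = 33.125.
The supply curve's price intercept is 25, so PS = (1/2)(Q*)(P* - 25) = (1/2)(1.625)(8.125) = 6.6016.

6.60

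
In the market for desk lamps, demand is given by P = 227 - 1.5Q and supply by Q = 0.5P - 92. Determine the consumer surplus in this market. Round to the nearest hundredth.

113.20

Rewriting supply in inverse form: P = 184 + 2Q.
Set 227 - 1.5Q = 184 + 2Q, which gives 43 = 3.5Q, so Q* = 12.2857 and P* = 227 - 1.5(12.2857) = 208.5714.
CS is the area between the demand curve and P* from 0 to Q*: (1/2)(12.2857)(18.4286) = 113.2041.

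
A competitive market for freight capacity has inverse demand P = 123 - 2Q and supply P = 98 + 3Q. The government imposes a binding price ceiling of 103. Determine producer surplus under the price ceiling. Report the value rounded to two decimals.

4.17

Without the control, 123 - 2Q = 98 + 3Q so Q* = 5 and P* = 113.
At the ceiling price 103, quantity supplied is (103 - 98)/3 = 1.6667; supply is the short side, so Q = 1.6667 trades at P = 103.
PS is the triangle above supply below 103: (1/2)(1.6667)(103 - 98) = 4.1667.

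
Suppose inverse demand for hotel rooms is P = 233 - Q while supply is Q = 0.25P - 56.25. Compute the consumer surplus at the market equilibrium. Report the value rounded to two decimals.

Rewriting supply in inverse form: P = 225 + 4Q.
Equilibrium: 233 - Q = 225 + 4Q, so Q* = 1.6 and P* = 231.4.
The demand choke price is 233, so CS = (1/2)(Q*)(233 - P*) = (1/2)(1.6)(1.6) = 1.28.

1.28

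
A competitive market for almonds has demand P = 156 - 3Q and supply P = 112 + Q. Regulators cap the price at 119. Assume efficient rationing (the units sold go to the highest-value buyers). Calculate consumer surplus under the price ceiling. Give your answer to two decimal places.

185.50

Free-market equilibrium: 156 - 3Q = 112 + Q gives Q* = 11, P* = 123.
At the ceiling price 119, quantity supplied is (119 - 112)/1 = 7; supply is the short side, so Q = 7 trades at P = 119.
The demand price at Q = 7 is 135. CS is the trapezoid between demand and 119 over [0, 7]: (1/2)[(156 - 119) + (135 - 119)](7) = 185.5.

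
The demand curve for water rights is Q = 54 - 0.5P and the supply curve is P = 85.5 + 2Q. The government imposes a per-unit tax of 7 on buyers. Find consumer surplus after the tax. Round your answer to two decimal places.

15.02

Rewriting demand in inverse form: P = 108 - 2Q.
Pre-tax equilibrium: 108 - 2Q = 85.5 + 2Q gives Q* = 5.625, P* = 96.75.
With the tax, buyers' net willingness to pay falls by 7: (108 - 7) - 2Q = 85.5 + 2Q, so Q_t = 3.875. Buyers pay P_b = 100.25; sellers receive P_s = P_b - 7 = 93.25.
Consumer surplus is the triangle under demand above P_b: (1/2)(3.875)(108 - 100.25) = 15.0156.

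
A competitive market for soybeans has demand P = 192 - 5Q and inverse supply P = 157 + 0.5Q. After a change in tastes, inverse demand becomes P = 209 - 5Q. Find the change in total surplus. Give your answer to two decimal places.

134.45

Initial equilibrium: Q_0 = 6.3636, P_0 = 160.1818; CS_0 = (1/2)(6.3636)(31.8182) = 101.2397, PS_0 = (1/2)(6.3636)(3.1818) = 10.124.
New equilibrium: 209 - 5Q = 157 + 0.5Q gives Q_1 = 9.4545, P_1 = 161.7273; CS_1 = 223.4711, PS_1 = 22.3471.
Change in total surplus = (223.4711 + 22.3471) - (101.2397 + 10.124) = 134.4545.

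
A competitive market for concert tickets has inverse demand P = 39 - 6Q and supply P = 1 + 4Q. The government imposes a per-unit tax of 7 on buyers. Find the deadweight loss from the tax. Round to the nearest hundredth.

Pre-tax equilibrium: 39 - 6Q = 1 + 4Q gives Q* = 3.8, P* = 16.2.
A tax on buyers shifts demand down by 7: (39 - 7) - 6Q = 1 + 4Q, so Q_t = 3.1. Buyers pay P_b = 20.4; sellers receive P_s = P_b - 7 = 13.4.
Deadweight loss is the triangle between the curves from Q_t to Q*: (1/2)(3.8 - 3.1)(7) = 2.45.

2.45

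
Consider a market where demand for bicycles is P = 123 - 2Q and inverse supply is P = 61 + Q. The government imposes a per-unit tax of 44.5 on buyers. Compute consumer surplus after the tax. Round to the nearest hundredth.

34.03

Without the tax, 123 - 2Q = 61 + Q so Q* = 20.6667 and P* = 81.6667.
A tax on buyers shifts demand down by 44.5: (123 - 44.5) - 2Q = 61 + Q, so Q_t = 5.8333. Buyers pay P_b = 111.3333; sellers receive P_s = P_b - 44.5 = 66.8333.
Consumer surplus is the triangle under demand above P_b: (1/2)(5.8333)(123 - 111.3333) = 34.0278.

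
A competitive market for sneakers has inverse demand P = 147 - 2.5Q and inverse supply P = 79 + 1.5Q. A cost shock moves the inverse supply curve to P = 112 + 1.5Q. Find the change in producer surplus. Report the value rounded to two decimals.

Initial equilibrium: Q_0 = 17, P_0 = 104.5; CS_0 = (1/2)(17)(42.5) = 361.25, PS_0 = (1/2)(17)(25.5) = 216.75.
New equilibrium: 147 - 2.5Q = 112 + 1.5Q gives Q_1 = 8.75, P_1 = 125.125; CS_1 = 95.7031, PS_1 = 57.4219.
Change in producer surplus = 57.4219 - 216.75 = -159.3281.

-159.33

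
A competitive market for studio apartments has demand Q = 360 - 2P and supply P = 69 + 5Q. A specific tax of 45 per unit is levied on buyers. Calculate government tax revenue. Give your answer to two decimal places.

540.00

Rewriting demand in inverse form: P = 180 - 0.5Q.
Pre-tax equilibrium: 180 - 0.5Q = 69 + 5Q gives Q* = 20.1818, P* = 169.9091.
With the tax, buyers' net willingness to pay falls by 45: (180 - 45) - 0.5Q = 69 + 5Q, so Q_t = 12. Buyers pay P_b = 174; sellers receive P_s = P_b - 45 = 129.
Tax revenue = t x Q_t = 45 x 12 = 540.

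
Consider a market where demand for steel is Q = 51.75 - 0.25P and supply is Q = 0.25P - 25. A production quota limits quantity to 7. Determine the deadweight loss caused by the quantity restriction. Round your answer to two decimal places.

Rewriting demand in inverse form: P = 207 - 4Q.
Rewriting supply in inverse form: P = 100 + 4Q.
Without the quota, 207 - 4Q = 100 + 4Q gives Q* = 13.375.
At Q = 7 the demand price is 207 - 4(7) = 179 and the supply price is 100 + 4(7) = 128.
DWL = (1/2)(gap between curves at 7) x (Q* - 7) = (1/2)(51)(6.375) = 162.5625.

162.56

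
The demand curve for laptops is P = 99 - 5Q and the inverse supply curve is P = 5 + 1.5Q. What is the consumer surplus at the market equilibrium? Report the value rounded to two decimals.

522.84

Equilibrium: 99 - 5Q = 5 + 1.5Q, so Q* = 14.4615 and P* = 26.6923.
CS is the area between the demand curve and P* from 0 to Q*: (1/2)(14.4615)(72.3077) = 522.8402.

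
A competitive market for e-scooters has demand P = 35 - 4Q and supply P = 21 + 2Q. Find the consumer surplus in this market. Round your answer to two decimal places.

Set 35 - 4Q = 21 + 2Q, which gives 14 = 6Q, so Q* = 2.3333 and P* = 35 - 4(2.3333) = 25.6667.
Consumer surplus is the triangle under demand above P*: (1/2)(2.3333)(35 - 25.6667) = (1/2)(2.3333)(9.3333) = 10.8889.

10.89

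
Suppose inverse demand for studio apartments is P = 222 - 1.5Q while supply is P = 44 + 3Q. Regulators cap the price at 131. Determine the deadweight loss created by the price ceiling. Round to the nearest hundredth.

250.69

Free-market equilibrium: 222 - 1.5Q = 44 + 3Q gives Q* = 39.5556, P* = 162.6667.
At P = 131, sellers supply (131 - 44)/3 = 29 while buyers want more, so the quantity traded is 29 at price 131.
The lost-trades triangle has base Q* - 29 = 10.5556 and height equal to the gap between the curves at Q = 29, which is 178.5 - 131 = 47.5. DWL = (1/2)(10.5556)(47.5) = 250.6944.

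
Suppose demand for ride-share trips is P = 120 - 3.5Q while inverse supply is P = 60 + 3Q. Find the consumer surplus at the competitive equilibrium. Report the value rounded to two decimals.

149.11

Equilibrium: 120 - 3.5Q = 60 + 3Q, so Q* = 9.2308 and P* = 87.6923.
CS is the area between the demand curve and P* from 0 to Q*: (1/2)(9.2308)(32.3077) = 149.1124.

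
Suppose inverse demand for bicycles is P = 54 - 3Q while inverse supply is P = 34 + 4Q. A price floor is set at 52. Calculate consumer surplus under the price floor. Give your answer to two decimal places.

Without the control, 54 - 3Q = 34 + 4Q so Q* = 2.8571 and P* = 45.4286.
At P = 52, buyers demand (54 - 52)/3 = 0.6667 while sellers would supply more, so the quantity traded is 0.6667 at price 52.
CS is the triangle under demand above 52: (1/2)(0.6667)(54 - 52) = 0.6667.

0.67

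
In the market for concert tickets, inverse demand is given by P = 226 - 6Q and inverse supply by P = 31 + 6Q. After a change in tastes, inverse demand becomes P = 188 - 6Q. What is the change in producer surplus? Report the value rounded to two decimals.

Initial equilibrium: Q_0 = 16.25, P_0 = 128.5; CS_0 = (1/2)(16.25)(97.5) = 792.1875, PS_0 = (1/2)(16.25)(97.5) = 792.1875.
New equilibrium: 188 - 6Q = 31 + 6Q gives Q_1 = 13.0833, P_1 = 109.5; CS_1 = 513.5208, PS_1 = 513.5208.
Change in producer surplus = 513.5208 - 792.1875 = -278.6667.

-278.67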